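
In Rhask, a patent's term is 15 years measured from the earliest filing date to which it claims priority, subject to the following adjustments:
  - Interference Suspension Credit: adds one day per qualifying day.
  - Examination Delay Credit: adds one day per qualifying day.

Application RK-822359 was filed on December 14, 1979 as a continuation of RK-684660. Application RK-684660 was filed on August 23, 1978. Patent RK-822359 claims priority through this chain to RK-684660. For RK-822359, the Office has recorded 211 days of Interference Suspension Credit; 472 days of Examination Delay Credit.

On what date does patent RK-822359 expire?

Earliest priority filing: 23 August 1978.
Base term: 23 August 1978 + 15 years → 23 August 1993.
Interference Suspension Credit: +211 days → 22 March 1994.
Examination Delay Credit: +472 days → 7 July 1995.

1995-07-07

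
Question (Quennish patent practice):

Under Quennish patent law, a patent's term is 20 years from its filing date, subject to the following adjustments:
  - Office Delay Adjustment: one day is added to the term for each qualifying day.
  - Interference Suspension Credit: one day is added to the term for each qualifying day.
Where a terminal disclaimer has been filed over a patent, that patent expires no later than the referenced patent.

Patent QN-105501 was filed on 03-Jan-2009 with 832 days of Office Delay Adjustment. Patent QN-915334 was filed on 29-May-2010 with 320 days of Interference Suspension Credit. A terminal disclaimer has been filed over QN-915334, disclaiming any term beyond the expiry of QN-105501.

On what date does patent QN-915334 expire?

Natural term of QN-915334:
  Base: filing + 20 years → 29 May 2030.
  Interference Suspension Credit: +320 days → 14 April 2031.
Expiry of referenced patent QN-105501:
  Base: filing + 20 years → 3 January 2029.
  Office Delay Adjustment: +832 days → 15 April 2031.
Terminal disclaimer: QN-915334 expires on the earlier of 14 April 2031 and 15 April 2031.

2031-04-14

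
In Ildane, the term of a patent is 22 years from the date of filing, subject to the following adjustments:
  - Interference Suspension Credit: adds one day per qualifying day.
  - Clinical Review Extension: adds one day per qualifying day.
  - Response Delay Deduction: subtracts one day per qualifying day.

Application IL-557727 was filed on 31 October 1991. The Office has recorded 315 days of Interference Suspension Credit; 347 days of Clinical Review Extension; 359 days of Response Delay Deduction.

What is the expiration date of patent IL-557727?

Base term: filing date + 22 years → 31 October 2013.
Interference Suspension Credit: +315 days → 11 September 2014.
Clinical Review Extension: +347 days → 24 August 2015.
Response Delay Deduction: −359 days → 30 August 2014.

2014-08-30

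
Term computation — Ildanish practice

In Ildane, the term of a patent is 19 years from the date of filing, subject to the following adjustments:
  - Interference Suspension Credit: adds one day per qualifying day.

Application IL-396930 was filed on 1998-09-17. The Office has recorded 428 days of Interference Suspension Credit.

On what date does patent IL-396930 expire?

Base term: filing date + 19 years → 17 September 2017.
Interference Suspension Credit: +428 days → 19 November 2018.

2018-11-19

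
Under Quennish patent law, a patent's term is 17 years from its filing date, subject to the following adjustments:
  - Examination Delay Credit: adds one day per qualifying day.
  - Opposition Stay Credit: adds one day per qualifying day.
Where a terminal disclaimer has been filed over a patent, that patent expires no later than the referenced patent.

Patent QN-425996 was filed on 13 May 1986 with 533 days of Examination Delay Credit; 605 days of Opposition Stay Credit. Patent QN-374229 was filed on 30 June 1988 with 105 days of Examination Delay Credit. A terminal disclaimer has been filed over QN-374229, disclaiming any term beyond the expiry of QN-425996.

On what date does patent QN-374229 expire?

Natural term of QN-374229:
  Base: filing + 17 years → 30 June 2005.
  Examination Delay Credit: +105 days → 13 October 2005.
Expiry of referenced patent QN-425996:
  Base: filing + 17 years → 13 May 2003.
  Examination Delay Credit: +533 days → 27 October 2004.
  Opposition Stay Credit: +605 days → 24 June 2006.
Terminal disclaimer: QN-374229 expires on the earlier of 13 October 2005 and 24 June 2006.

2005-10-13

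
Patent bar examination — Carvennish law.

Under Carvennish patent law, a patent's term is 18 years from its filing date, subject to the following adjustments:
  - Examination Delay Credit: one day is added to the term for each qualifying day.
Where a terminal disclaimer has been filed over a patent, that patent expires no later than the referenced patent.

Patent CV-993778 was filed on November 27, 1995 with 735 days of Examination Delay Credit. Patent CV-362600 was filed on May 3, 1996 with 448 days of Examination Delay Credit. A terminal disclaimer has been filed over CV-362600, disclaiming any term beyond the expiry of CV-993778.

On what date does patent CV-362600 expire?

2015-07-25

Natural term of CV-362600:
  Base: filing + 18 years → 3 May 2014.
  Examination Delay Credit: +448 days → 25 July 2015.
Expiry of referenced patent CV-993778:
  Base: filing + 18 years → 27 November 2013.
  Examination Delay Credit: +735 days → 2 December 2015.
Terminal disclaimer: CV-362600 expires on the earlier of 25 July 2015 and 2 December 2015.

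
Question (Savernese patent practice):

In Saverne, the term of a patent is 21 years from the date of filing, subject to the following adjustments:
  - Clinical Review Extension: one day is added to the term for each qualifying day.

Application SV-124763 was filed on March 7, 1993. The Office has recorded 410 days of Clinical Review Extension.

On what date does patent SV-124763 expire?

Base term: filing date + 21 years → 7 March 2014.
Clinical Review Extension: +410 days → 21 April 2015.

2015-04-21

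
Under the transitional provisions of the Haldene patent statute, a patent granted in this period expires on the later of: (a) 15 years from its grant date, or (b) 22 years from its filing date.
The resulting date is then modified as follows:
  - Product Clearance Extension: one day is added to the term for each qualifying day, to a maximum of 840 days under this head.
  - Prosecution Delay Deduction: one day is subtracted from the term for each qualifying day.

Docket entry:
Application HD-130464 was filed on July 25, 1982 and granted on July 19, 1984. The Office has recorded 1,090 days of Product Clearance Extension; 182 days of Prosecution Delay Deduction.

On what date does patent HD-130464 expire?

(a) grant + 15 years → 19 July 1999.
(b) filing + 22 years → 25 July 2004.
Later of the two: 25 July 2004.
Product Clearance Extension: 1090 days claimed exceeds the 840-day cap, so +840 days → 12 November 2006.
Prosecution Delay Deduction: −182 days → 14 May 2006.

May 14, 2006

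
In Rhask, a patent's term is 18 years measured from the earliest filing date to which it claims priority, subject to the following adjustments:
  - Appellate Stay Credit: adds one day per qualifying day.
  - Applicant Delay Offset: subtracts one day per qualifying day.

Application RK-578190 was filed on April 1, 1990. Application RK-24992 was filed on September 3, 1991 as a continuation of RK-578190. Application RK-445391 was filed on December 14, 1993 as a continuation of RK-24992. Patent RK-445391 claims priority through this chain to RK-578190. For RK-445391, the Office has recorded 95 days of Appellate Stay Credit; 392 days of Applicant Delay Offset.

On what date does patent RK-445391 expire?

Earliest priority filing: 1 April 1990.
Base term: 1 April 1990 + 18 years → 1 April 2008.
Appellate Stay Credit: +95 days → 5 July 2008.
Applicant Delay Offset: −392 days → 9 June 2007.

2007-06-09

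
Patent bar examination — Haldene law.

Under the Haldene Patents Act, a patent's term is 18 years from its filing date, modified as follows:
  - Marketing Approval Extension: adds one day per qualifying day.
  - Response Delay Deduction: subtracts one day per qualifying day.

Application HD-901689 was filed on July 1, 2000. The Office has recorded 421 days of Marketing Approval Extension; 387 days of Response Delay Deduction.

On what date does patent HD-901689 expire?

2018-08-04

Base term: filing date + 18 years → 1 July 2018.
Marketing Approval Extension: +421 days → 26 August 2019.
Response Delay Deduction: −387 days → 4 August 2018.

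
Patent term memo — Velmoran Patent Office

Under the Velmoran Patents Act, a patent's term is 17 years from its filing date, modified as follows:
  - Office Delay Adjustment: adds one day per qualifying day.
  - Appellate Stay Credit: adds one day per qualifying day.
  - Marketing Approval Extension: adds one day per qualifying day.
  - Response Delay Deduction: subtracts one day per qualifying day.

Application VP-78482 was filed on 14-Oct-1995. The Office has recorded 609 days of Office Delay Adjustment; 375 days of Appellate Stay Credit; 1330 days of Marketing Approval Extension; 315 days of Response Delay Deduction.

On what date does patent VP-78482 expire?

Base term: filing date + 17 years → 14 October 2012.
Office Delay Adjustment: +609 days → 15 June 2014.
Appellate Stay Credit: +375 days → 25 June 2015.
Marketing Approval Extension: +1330 days → 14 February 2019.
Response Delay Deduction: −315 days → 5 April 2018.

2018-04-05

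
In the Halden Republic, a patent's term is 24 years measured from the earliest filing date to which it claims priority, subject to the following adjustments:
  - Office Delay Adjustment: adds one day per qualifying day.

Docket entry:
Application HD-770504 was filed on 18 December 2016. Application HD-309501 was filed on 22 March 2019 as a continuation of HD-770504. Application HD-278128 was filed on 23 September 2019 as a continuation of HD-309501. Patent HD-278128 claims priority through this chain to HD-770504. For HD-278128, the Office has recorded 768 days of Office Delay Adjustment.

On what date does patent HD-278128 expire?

Earliest priority filing: 18 December 2016.
Base term: 18 December 2016 + 24 years → 18 December 2040.
Office Delay Adjustment: +768 days → 25 January 2043.

2043-01-25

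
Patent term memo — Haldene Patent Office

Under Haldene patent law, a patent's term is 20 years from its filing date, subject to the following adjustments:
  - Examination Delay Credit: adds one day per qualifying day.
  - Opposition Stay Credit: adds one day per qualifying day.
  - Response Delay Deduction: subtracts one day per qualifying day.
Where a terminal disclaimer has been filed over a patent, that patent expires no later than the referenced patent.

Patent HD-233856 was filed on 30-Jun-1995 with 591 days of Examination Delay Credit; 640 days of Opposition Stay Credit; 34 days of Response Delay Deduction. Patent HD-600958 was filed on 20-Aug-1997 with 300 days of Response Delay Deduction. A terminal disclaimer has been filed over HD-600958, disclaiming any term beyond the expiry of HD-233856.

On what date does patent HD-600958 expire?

2016-10-24

Natural term of HD-600958:
  Base: filing + 20 years → 20 August 2017.
  Response Delay Deduction: −300 days → 24 October 2016.
Expiry of referenced patent HD-233856:
  Base: filing + 20 years → 30 June 2015.
  Examination Delay Credit: +591 days → 10 February 2017.
  Opposition Stay Credit: +640 days → 12 November 2018.
  Response Delay Deduction: −34 days → 9 October 2018.
Terminal disclaimer: HD-600958 expires on the earlier of 24 October 2016 and 9 October 2018.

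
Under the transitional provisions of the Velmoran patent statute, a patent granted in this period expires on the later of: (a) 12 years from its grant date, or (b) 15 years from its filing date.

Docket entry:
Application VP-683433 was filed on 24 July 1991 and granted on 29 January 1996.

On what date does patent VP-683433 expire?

(a) grant + 12 years → 29 January 2008.
(b) filing + 15 years → 24 July 2006.
Later of the two: 29 January 2008.

January 29, 2008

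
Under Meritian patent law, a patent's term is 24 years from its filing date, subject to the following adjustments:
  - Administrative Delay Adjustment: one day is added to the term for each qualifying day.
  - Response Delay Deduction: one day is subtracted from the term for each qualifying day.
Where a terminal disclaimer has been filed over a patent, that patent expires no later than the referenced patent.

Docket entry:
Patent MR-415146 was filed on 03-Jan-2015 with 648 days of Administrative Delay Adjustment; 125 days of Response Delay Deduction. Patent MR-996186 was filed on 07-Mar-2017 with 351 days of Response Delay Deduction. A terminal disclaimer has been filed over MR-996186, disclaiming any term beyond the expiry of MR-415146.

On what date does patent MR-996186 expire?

Natural term of MR-996186:
  Base: filing + 24 years → 7 March 2041.
  Response Delay Deduction: −351 days → 21 March 2040.
Expiry of referenced patent MR-415146:
  Base: filing + 24 years → 3 January 2039.
  Administrative Delay Adjustment: +648 days → 12 October 2040.
  Response Delay Deduction: −125 days → 9 June 2040.
Terminal disclaimer: MR-996186 expires on the earlier of 21 March 2040 and 9 June 2040.

March 21, 2040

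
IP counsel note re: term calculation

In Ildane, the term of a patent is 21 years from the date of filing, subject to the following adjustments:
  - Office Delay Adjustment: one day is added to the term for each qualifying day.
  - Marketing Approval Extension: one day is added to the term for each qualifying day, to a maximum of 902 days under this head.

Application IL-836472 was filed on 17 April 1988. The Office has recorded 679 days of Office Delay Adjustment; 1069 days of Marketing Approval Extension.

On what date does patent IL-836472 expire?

Base term: filing date + 21 years → 17 April 2009.
Office Delay Adjustment: +679 days → 25 February 2011.
Marketing Approval Extension: 1069 days claimed exceeds the 902-day cap, so +902 days → 15 August 2013.

August 15, 2013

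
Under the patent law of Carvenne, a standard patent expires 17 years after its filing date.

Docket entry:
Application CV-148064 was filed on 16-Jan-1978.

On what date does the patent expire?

January 16, 1995

Filing date + 17 years → 16 January 1995.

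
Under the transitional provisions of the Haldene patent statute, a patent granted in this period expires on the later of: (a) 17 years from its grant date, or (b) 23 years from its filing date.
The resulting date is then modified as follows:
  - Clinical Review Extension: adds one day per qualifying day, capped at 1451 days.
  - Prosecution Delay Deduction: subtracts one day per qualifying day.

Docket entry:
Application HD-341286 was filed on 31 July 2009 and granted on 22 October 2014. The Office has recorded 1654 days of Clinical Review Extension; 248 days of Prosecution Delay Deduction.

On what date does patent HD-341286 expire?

(a) grant + 17 years → 22 October 2031.
(b) filing + 23 years → 31 July 2032.
Later of the two: 31 July 2032.
Clinical Review Extension: 1654 days claimed exceeds the 1451-day cap, so +1451 days → 21 July 2036.
Prosecution Delay Deduction: −248 days → 16 November 2035.

2035-11-16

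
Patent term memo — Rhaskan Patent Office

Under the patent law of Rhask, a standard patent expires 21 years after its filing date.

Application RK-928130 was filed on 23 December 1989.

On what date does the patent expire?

December 23, 2010

Filing date + 21 years → 23 December 2010.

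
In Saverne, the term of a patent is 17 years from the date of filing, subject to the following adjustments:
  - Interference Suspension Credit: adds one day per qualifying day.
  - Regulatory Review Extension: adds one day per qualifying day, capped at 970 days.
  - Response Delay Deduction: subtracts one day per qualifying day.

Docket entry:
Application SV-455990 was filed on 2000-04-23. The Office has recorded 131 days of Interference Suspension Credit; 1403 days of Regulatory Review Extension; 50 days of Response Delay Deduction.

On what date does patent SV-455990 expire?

March 9, 2020

Base term: filing date + 17 years → 23 April 2017.
Interference Suspension Credit: +131 days → 1 September 2017.
Regulatory Review Extension: 1403 days claimed exceeds the 970-day cap, so +970 days → 28 April 2020.
Response Delay Deduction: −50 days → 9 March 2020.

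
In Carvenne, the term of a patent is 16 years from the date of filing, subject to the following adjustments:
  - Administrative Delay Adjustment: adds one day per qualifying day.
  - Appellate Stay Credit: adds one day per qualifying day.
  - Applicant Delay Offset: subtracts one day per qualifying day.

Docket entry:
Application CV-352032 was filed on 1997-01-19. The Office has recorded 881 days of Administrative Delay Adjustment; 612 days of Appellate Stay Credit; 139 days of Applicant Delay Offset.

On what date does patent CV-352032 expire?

2016-10-04

Base term: filing date + 16 years → 19 January 2013.
Administrative Delay Adjustment: +881 days → 19 June 2015.
Appellate Stay Credit: +612 days → 20 February 2017.
Applicant Delay Offset: −139 days → 4 October 2016.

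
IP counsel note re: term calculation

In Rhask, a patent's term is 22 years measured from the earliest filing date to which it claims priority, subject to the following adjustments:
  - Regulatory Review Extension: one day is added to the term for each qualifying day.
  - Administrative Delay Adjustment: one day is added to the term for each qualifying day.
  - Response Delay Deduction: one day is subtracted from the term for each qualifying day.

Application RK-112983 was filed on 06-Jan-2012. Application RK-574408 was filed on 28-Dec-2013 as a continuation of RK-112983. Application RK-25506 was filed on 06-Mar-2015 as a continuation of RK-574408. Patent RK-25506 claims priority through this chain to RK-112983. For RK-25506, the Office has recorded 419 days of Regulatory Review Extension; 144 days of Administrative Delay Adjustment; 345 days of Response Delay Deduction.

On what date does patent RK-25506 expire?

2034-08-12

Earliest priority filing: 6 January 2012.
Base term: 6 January 2012 + 22 years → 6 January 2034.
Regulatory Review Extension: +419 days → 1 March 2035.
Administrative Delay Adjustment: +144 days → 23 July 2035.
Response Delay Deduction: −345 days → 12 August 2034.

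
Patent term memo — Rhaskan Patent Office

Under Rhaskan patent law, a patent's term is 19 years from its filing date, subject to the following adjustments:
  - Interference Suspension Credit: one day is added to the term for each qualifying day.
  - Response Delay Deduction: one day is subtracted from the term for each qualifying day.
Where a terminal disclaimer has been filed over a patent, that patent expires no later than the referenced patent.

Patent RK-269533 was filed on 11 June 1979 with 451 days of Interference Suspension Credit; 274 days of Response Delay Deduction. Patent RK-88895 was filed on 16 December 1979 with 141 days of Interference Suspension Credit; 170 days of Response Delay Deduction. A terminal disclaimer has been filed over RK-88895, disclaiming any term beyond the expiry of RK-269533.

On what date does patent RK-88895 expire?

Natural term of RK-88895:
  Base: filing + 19 years → 16 December 1998.
  Interference Suspension Credit: +141 days → 6 May 1999.
  Response Delay Deduction: −170 days → 17 November 1998.
Expiry of referenced patent RK-269533:
  Base: filing + 19 years → 11 June 1998.
  Interference Suspension Credit: +451 days → 5 September 1999.
  Response Delay Deduction: −274 days → 5 December 1998.
Terminal disclaimer: RK-88895 expires on the earlier of 17 November 1998 and 5 December 1998.

November 17, 1998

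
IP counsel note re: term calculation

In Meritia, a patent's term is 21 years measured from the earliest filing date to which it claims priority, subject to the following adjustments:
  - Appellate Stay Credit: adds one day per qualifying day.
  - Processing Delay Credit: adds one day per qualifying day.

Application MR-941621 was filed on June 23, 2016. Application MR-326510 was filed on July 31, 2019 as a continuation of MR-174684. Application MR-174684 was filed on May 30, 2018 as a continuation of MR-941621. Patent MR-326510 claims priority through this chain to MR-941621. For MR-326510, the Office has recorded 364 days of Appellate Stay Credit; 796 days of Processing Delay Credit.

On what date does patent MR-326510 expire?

August 26, 2040

Earliest priority filing: 23 June 2016.
Base term: 23 June 2016 + 21 years → 23 June 2037.
Appellate Stay Credit: +364 days → 22 June 2038.
Processing Delay Credit: +796 days → 26 August 2040.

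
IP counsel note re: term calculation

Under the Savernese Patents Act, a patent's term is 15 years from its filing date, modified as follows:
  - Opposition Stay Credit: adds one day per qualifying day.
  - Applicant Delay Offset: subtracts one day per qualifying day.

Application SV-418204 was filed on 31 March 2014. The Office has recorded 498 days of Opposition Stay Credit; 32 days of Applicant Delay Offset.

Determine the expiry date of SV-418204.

July 10, 2030

Base term: filing date + 15 years → 31 March 2029.
Opposition Stay Credit: +498 days → 11 August 2030.
Applicant Delay Offset: −32 days → 10 July 2030.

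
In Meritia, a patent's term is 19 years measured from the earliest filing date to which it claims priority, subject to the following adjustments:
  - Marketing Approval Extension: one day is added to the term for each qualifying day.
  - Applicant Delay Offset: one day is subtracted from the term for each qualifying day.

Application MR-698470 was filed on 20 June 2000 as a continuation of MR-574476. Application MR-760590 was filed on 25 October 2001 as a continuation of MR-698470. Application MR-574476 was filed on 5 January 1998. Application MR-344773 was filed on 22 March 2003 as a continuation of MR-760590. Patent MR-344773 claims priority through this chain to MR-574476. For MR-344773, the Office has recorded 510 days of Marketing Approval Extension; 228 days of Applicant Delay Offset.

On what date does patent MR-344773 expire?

Earliest priority filing: 5 January 1998.
Base term: 5 January 1998 + 19 years → 5 January 2017.
Marketing Approval Extension: +510 days → 30 May 2018.
Applicant Delay Offset: −228 days → 14 October 2017.

2017-10-14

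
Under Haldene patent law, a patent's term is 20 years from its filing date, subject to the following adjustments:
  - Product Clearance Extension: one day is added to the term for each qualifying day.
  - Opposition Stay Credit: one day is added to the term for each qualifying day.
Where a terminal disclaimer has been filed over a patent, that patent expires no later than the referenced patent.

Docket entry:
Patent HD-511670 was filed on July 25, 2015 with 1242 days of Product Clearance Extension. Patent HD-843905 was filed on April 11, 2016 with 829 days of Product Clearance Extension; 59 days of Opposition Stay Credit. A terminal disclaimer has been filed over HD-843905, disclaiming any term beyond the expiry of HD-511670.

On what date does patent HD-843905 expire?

Natural term of HD-843905:
  Base: filing + 20 years → 11 April 2036.
  Product Clearance Extension: +829 days → 19 July 2038.
  Opposition Stay Credit: +59 days → 16 September 2038.
Expiry of referenced patent HD-511670:
  Base: filing + 20 years → 25 July 2035.
  Product Clearance Extension: +1242 days → 18 December 2038.
Terminal disclaimer: HD-843905 expires on the earlier of 16 September 2038 and 18 December 2038.

2038-09-16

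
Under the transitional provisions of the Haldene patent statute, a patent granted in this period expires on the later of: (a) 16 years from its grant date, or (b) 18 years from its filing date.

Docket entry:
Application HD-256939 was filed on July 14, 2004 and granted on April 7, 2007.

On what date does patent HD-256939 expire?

(a) grant + 16 years → 7 April 2023.
(b) filing + 18 years → 14 July 2022.
Later of the two: 7 April 2023.

2023-04-07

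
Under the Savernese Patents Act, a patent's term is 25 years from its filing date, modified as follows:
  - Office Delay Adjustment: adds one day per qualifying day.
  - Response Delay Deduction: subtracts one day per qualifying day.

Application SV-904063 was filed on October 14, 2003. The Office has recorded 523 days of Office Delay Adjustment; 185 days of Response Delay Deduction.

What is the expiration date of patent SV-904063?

Base term: filing date + 25 years → 14 October 2028.
Office Delay Adjustment: +523 days → 21 March 2030.
Response Delay Deduction: −185 days → 17 September 2029.

2029-09-17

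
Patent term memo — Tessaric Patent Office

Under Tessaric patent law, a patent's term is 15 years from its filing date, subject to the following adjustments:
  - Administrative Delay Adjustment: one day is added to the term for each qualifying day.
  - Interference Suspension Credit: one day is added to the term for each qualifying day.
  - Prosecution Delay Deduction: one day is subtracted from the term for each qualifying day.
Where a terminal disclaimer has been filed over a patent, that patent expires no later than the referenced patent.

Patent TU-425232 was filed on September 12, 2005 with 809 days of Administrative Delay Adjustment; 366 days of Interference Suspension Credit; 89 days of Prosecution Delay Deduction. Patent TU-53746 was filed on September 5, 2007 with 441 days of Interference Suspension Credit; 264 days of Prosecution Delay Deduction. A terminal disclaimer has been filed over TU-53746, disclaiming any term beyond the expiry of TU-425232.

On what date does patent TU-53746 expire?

March 1, 2023

Natural term of TU-53746:
  Base: filing + 15 years → 5 September 2022.
  Interference Suspension Credit: +441 days → 20 November 2023.
  Prosecution Delay Deduction: −264 days → 1 March 2023.
Expiry of referenced patent TU-425232:
  Base: filing + 15 years → 12 September 2020.
  Administrative Delay Adjustment: +809 days → 30 November 2022.
  Interference Suspension Credit: +366 days → 1 December 2023.
  Prosecution Delay Deduction: −89 days → 3 September 2023.
Terminal disclaimer: TU-53746 expires on the earlier of 1 March 2023 and 3 September 2023.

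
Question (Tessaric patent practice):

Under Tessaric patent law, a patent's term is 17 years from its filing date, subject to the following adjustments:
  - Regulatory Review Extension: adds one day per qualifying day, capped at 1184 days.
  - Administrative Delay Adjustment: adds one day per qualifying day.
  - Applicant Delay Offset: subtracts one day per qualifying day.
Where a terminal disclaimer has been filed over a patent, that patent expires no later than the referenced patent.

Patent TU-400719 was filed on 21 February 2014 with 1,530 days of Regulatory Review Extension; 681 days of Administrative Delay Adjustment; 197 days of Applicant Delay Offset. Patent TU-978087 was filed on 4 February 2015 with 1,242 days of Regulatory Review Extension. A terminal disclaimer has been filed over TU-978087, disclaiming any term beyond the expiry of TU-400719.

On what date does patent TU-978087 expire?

Natural term of TU-978087:
  Base: filing + 17 years → 4 February 2032.
  Regulatory Review Extension: 1242 days claimed exceeds the 1184-day cap, so +1184 days → 3 May 2035.
Expiry of referenced patent TU-400719:
  Base: filing + 17 years → 21 February 2031.
  Regulatory Review Extension: 1530 days claimed exceeds the 1184-day cap, so +1184 days → 20 May 2034.
  Administrative Delay Adjustment: +681 days → 31 March 2036.
  Applicant Delay Offset: −197 days → 16 September 2035.
Terminal disclaimer: TU-978087 expires on the earlier of 3 May 2035 and 16 September 2035.

2035-05-03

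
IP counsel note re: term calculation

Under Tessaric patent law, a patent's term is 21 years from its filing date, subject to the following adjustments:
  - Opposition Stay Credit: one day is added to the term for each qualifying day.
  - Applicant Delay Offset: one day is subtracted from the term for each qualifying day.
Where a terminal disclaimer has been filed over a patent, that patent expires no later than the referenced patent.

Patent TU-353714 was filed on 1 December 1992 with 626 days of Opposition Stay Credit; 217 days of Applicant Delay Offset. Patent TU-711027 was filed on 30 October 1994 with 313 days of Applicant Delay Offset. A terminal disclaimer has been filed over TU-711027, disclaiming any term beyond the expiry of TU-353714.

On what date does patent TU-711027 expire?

Natural term of TU-711027:
  Base: filing + 21 years → 30 October 2015.
  Applicant Delay Offset: −313 days → 21 December 2014.
Expiry of referenced patent TU-353714:
  Base: filing + 21 years → 1 December 2013.
  Opposition Stay Credit: +626 days → 19 August 2015.
  Applicant Delay Offset: −217 days → 14 January 2015.
Terminal disclaimer: TU-711027 expires on the earlier of 21 December 2014 and 14 January 2015.

2014-12-21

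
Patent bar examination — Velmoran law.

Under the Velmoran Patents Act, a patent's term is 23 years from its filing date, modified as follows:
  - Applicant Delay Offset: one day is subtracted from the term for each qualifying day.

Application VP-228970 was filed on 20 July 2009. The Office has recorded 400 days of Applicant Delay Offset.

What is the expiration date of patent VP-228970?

June 16, 2031

Base term: filing date + 23 years → 20 July 2032.
Applicant Delay Offset: −400 days → 16 June 2031.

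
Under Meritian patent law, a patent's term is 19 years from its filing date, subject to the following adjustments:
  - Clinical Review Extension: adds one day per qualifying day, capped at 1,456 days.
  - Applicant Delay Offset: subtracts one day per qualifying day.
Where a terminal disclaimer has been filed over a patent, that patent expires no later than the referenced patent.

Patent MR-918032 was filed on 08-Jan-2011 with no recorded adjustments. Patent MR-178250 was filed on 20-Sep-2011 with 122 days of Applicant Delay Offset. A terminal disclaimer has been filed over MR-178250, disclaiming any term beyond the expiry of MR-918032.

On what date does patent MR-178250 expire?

2030-01-08

Natural term of MR-178250:
  Base: filing + 19 years → 20 September 2030.
  Applicant Delay Offset: −122 days → 21 May 2030.
Expiry of referenced patent MR-918032:
  Base: filing + 19 years → 8 January 2030.
Terminal disclaimer: MR-178250 expires on the earlier of 21 May 2030 and 8 January 2030.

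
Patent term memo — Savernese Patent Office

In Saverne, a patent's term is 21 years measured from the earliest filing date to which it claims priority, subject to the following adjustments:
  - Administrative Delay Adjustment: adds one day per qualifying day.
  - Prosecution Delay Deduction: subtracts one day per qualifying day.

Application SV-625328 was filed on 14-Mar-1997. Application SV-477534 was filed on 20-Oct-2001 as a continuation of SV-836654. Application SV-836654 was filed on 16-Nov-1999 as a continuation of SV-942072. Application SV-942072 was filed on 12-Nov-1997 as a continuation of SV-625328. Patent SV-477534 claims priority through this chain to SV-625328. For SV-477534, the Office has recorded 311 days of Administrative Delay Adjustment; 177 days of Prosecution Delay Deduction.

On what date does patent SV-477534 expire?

2018-07-26

Earliest priority filing: 14 March 1997.
Base term: 14 March 1997 + 21 years → 14 March 2018.
Administrative Delay Adjustment: +311 days → 19 January 2019.
Prosecution Delay Deduction: −177 days → 26 July 2018.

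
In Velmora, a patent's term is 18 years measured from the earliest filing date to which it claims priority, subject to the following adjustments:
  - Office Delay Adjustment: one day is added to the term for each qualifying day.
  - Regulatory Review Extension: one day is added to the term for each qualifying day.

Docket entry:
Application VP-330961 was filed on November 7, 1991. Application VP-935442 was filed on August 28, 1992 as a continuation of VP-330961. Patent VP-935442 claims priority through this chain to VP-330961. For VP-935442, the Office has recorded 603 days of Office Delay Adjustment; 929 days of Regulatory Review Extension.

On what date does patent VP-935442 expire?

2014-01-17

Earliest priority filing: 7 November 1991.
Base term: 7 November 1991 + 18 years → 7 November 2009.
Office Delay Adjustment: +603 days → 3 July 2011.
Regulatory Review Extension: +929 days → 17 January 2014.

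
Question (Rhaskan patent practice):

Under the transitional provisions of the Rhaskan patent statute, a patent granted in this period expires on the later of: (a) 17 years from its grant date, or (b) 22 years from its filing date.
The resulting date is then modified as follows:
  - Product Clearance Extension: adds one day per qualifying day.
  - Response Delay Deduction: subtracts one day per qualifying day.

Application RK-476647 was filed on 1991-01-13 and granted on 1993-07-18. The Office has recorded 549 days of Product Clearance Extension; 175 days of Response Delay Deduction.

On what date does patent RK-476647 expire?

2014-01-22

(a) grant + 17 years → 18 July 2010.
(b) filing + 22 years → 13 January 2013.
Later of the two: 13 January 2013.
Product Clearance Extension: +549 days → 16 July 2014.
Response Delay Deduction: −175 days → 22 January 2014.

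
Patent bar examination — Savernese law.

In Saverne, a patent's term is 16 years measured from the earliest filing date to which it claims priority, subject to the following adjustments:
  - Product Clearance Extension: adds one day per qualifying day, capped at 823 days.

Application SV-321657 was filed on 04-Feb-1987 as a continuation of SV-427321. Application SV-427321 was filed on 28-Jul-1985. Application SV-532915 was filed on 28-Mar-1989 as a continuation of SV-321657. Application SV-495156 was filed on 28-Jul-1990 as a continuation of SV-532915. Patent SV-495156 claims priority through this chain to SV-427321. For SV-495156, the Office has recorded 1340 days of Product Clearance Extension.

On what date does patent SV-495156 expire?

2003-10-29

Earliest priority filing: 28 July 1985.
Base term: 28 July 1985 + 16 years → 28 July 2001.
Product Clearance Extension: 1340 days claimed exceeds the 823-day cap, so +823 days → 29 October 2003.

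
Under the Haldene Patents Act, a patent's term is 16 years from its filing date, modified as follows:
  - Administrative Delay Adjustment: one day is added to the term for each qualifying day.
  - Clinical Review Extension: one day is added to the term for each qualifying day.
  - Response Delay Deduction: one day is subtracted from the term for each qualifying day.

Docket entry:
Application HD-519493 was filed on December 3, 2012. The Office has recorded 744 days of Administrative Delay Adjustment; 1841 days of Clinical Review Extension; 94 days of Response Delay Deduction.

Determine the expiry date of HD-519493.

Base term: filing date + 16 years → 3 December 2028.
Administrative Delay Adjustment: +744 days → 17 December 2030.
Clinical Review Extension: +1841 days → 1 January 2036.
Response Delay Deduction: −94 days → 29 September 2035.

September 29, 2035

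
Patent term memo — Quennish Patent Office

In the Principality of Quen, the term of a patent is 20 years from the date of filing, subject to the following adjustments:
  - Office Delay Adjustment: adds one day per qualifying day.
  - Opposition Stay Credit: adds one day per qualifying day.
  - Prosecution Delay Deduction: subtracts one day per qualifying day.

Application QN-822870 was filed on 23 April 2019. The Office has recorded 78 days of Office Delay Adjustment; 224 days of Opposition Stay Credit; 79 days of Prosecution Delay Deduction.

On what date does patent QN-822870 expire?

December 2, 2039

Base term: filing date + 20 years → 23 April 2039.
Office Delay Adjustment: +78 days → 10 July 2039.
Opposition Stay Credit: +224 days → 19 February 2040.
Prosecution Delay Deduction: −79 days → 2 December 2039.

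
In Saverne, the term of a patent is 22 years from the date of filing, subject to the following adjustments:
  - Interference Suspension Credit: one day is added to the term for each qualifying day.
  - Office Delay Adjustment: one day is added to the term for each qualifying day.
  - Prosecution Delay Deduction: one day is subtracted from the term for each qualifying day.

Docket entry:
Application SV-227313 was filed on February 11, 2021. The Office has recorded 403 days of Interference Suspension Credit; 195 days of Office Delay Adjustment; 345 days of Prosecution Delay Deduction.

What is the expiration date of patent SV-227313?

October 22, 2043

Base term: filing date + 22 years → 11 February 2043.
Interference Suspension Credit: +403 days → 20 March 2044.
Office Delay Adjustment: +195 days → 1 October 2044.
Prosecution Delay Deduction: −345 days → 22 October 2043.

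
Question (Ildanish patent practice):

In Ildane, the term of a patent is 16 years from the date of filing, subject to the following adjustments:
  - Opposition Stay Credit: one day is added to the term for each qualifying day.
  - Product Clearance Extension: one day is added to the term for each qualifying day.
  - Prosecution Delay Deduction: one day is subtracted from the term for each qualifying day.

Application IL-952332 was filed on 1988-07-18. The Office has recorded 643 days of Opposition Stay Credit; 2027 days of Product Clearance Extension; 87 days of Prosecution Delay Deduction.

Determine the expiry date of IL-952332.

2011-08-14

Base term: filing date + 16 years → 18 July 2004.
Opposition Stay Credit: +643 days → 22 April 2006.
Product Clearance Extension: +2027 days → 9 November 2011.
Prosecution Delay Deduction: −87 days → 14 August 2011.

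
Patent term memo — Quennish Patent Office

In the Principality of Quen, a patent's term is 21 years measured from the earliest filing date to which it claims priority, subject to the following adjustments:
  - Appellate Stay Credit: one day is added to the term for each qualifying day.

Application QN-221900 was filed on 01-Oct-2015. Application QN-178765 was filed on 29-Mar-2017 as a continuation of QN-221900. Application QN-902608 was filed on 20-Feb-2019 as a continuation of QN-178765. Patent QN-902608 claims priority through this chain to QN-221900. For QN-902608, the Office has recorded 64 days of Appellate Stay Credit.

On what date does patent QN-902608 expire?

Earliest priority filing: 1 October 2015.
Base term: 1 October 2015 + 21 years → 1 October 2036.
Appellate Stay Credit: +64 days → 4 December 2036.

2036-12-04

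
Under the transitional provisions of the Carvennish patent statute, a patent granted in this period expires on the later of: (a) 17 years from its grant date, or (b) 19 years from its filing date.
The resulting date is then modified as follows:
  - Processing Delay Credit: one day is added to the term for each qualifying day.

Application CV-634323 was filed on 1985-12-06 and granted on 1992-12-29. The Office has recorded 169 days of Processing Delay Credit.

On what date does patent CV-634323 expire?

June 16, 2010

(a) grant + 17 years → 29 December 2009.
(b) filing + 19 years → 6 December 2004.
Later of the two: 29 December 2009.
Processing Delay Credit: +169 days → 16 June 2010.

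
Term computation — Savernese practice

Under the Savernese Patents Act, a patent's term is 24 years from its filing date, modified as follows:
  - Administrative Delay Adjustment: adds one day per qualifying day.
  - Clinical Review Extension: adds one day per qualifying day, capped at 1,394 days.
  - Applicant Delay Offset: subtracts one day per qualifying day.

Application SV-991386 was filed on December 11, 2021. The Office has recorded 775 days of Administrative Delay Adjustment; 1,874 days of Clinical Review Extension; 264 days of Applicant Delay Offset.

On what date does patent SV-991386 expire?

2051-02-28

Base term: filing date + 24 years → 11 December 2045.
Administrative Delay Adjustment: +775 days → 25 January 2048.
Clinical Review Extension: 1874 days claimed exceeds the 1394-day cap, so +1394 days → 19 November 2051.
Applicant Delay Offset: −264 days → 28 February 2051.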